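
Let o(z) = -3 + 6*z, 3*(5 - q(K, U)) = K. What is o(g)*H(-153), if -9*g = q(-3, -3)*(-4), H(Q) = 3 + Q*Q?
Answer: 304356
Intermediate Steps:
H(Q) = 3 + Q²
q(K, U) = 5 - K/3
g = 8/3 (g = -(5 - ⅓*(-3))*(-4)/9 = -(5 + 1)*(-4)/9 = -2*(-4)/3 = -⅑*(-24) = 8/3 ≈ 2.6667)
o(g)*H(-153) = (-3 + 6*(8/3))*(3 + (-153)²) = (-3 + 16)*(3 + 23409) = 13*23412 = 304356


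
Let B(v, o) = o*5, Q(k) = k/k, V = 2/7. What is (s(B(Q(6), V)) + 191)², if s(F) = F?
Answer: 1814409/49 ≈ 37029.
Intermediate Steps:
V = 2/7 (V = 2*(⅐) = 2/7 ≈ 0.28571)
Q(k) = 1
B(v, o) = 5*o
(s(B(Q(6), V)) + 191)² = (5*(2/7) + 191)² = (10/7 + 191)² = (1347/7)² = 1814409/49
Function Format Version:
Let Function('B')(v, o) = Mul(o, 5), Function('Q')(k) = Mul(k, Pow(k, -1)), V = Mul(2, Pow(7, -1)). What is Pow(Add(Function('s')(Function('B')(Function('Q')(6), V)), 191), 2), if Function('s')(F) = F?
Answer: Rational(1814409, 49) ≈ 37029.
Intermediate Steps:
V = Rational(2, 7) (V = Mul(2, Rational(1, 7)) = Rational(2, 7) ≈ 0.28571)
Function('Q')(k) = 1
Function('B')(v, o) = Mul(5, o)
Pow(Add(Function('s')(Function('B')(Function('Q')(6), V)), 191), 2) = Pow(Add(Mul(5, Rational(2, 7)), 191), 2) = Pow(Add(Rational(10, 7), 191), 2) = Pow(Rational(1347, 7), 2) = Rational(1814409, 49)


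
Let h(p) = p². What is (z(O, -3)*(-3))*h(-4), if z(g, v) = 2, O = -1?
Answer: -96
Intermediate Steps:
(z(O, -3)*(-3))*h(-4) = (2*(-3))*(-4)² = -6*16 = -96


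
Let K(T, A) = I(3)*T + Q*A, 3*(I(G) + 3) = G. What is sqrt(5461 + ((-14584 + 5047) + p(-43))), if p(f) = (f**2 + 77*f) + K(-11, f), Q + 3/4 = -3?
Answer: I*sqrt(21419)/2 ≈ 73.176*I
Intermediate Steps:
Q = -15/4 (Q = -3/4 - 3 = -15/4 ≈ -3.7500)
I(G) = -3 + G/3
K(T, A) = -2*T - 15*A/4 (K(T, A) = (-3 + (1/3)*3)*T - 15*A/4 = (-3 + 1)*T - 15*A/4 = -2*T - 15*A/4)
p(f) = 22 + f**2 + 293*f/4 (p(f) = (f**2 + 77*f) + (-2*(-11) - 15*f/4) = (f**2 + 77*f) + (22 - 15*f/4) = 22 + f**2 + 293*f/4)
sqrt(5461 + ((-14584 + 5047) + p(-43))) = sqrt(5461 + ((-14584 + 5047) + (22 + (-43)**2 + (293/4)*(-43)))) = sqrt(5461 + (-9537 + (22 + 1849 - 12599/4))) = sqrt(5461 + (-9537 - 5115/4)) = sqrt(5461 - 43263/4) = sqrt(-21419/4) = I*sqrt(21419)/2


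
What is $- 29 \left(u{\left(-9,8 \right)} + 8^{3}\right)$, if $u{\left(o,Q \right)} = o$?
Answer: $-14587$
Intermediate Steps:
$- 29 \left(u{\left(-9,8 \right)} + 8^{3}\right) = - 29 \left(-9 + 8^{3}\right) = - 29 \left(-9 + 512\right) = \left(-29\right) 503 = -14587$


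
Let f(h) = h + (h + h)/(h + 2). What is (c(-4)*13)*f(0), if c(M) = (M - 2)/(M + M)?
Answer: 0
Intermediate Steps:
f(h) = h + 2*h/(2 + h) (f(h) = h + (2*h)/(2 + h) = h + 2*h/(2 + h))
c(M) = (-2 + M)/(2*M) (c(M) = (-2 + M)/((2*M)) = (-2 + M)*(1/(2*M)) = (-2 + M)/(2*M))
(c(-4)*13)*f(0) = (((½)*(-2 - 4)/(-4))*13)*(0*(4 + 0)/(2 + 0)) = (((½)*(-¼)*(-6))*13)*(0*4/2) = ((¾)*13)*(0*(½)*4) = (39/4)*0 = 0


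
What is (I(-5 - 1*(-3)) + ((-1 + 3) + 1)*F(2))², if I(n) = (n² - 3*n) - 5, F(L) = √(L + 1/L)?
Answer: 95/2 + 15*√10 ≈ 94.934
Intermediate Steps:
I(n) = -5 + n² - 3*n
(I(-5 - 1*(-3)) + ((-1 + 3) + 1)*F(2))² = ((-5 + (-5 - 1*(-3))² - 3*(-5 - 1*(-3))) + ((-1 + 3) + 1)*√(2 + 1/2))² = ((-5 + (-5 + 3)² - 3*(-5 + 3)) + (2 + 1)*√(2 + ½))² = ((-5 + (-2)² - 3*(-2)) + 3*√(5/2))² = ((-5 + 4 + 6) + 3*(√10/2))² = (5 + 3*√10/2)²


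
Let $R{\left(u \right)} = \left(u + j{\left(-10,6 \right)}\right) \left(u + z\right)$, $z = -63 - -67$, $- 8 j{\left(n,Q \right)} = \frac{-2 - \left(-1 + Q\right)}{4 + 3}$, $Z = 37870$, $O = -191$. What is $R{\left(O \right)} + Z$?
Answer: $\frac{588509}{8} \approx 73564.0$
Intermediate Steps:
$j{\left(n,Q \right)} = \frac{1}{56} + \frac{Q}{56}$ ($j{\left(n,Q \right)} = - \frac{\left(-2 - \left(-1 + Q\right)\right) \frac{1}{4 + 3}}{8} = - \frac{\left(-1 - Q\right) \frac{1}{7}}{8} = - \frac{- \frac{1}{7} - \frac{Q}{7}}{8} = \frac{1}{56} + \frac{Q}{56}$)
$z = 4$ ($z = -63 + 67 = 4$)
$R{\left(u \right)} = \left(4 + u\right) \left(\frac{1}{8} + u\right)$ ($R{\left(u \right)} = \left(u + \left(\frac{1}{56} + \frac{1}{56} \cdot 6\right)\right) \left(u + 4\right) = \left(u + \left(\frac{1}{56} + \frac{3}{28}\right)\right) \left(4 + u\right) = \left(u + \frac{1}{8}\right) \left(4 + u\right) = \left(\frac{1}{8} + u\right) \left(4 + u\right) = \left(4 + u\right) \left(\frac{1}{8} + u\right)$)
$R{\left(O \right)} + Z = \left(\frac{1}{2} + \left(-191\right)^{2} + \frac{33}{8} \left(-191\right)\right) + 37870 = \left(\frac{1}{2} + 36481 - \frac{6303}{8}\right) + 37870 = \frac{285549}{8} + 37870 = \frac{588509}{8}$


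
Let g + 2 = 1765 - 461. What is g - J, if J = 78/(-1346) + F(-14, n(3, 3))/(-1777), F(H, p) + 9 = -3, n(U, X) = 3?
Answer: 1557150369/1195921 ≈ 1302.1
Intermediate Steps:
F(H, p) = -12 (F(H, p) = -9 - 3 = -12)
J = -61227/1195921 (J = 78/(-1346) - 12/(-1777) = 78*(-1/1346) - 12*(-1/1777) = -39/673 + 12/1777 = -61227/1195921 ≈ -0.051197)
g = 1302 (g = -2 + (1765 - 461) = -2 + 1304 = 1302)
g - J = 1302 - 1*(-61227/1195921) = 1302 + 61227/1195921 = 1557150369/1195921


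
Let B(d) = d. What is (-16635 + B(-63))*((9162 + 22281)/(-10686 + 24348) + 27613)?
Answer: -1383360913/3 ≈ -4.6112e+8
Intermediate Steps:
(-16635 + B(-63))*((9162 + 22281)/(-10686 + 24348) + 27613) = (-16635 - 63)*((9162 + 22281)/(-10686 + 24348) + 27613) = -16698*(31443/13662 + 27613) = -16698*(31443*(1/13662) + 27613) = -16698*(10481/4554 + 27613) = -16698*125760083/4554 = -1383360913/3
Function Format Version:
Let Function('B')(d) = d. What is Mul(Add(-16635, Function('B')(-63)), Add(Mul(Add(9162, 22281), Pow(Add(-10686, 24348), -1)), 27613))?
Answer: Rational(-1383360913, 3) ≈ -4.6112e+8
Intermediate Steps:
Mul(Add(-16635, Function('B')(-63)), Add(Mul(Add(9162, 22281), Pow(Add(-10686, 24348), -1)), 27613)) = Mul(Add(-16635, -63), Add(Mul(Add(9162, 22281), Pow(Add(-10686, 24348), -1)), 27613)) = Mul(-16698, Add(Mul(31443, Pow(13662, -1)), 27613)) = Mul(-16698, Add(Mul(31443, Rational(1, 13662)), 27613)) = Mul(-16698, Add(Rational(10481, 4554), 27613)) = Mul(-16698, Rational(125760083, 4554)) = Rational(-1383360913, 3)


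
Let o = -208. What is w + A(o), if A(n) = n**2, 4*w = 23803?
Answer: 196859/4 ≈ 49215.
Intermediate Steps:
w = 23803/4 (w = (1/4)*23803 = 23803/4 ≈ 5950.8)
w + A(o) = 23803/4 + (-208)**2 = 23803/4 + 43264 = 196859/4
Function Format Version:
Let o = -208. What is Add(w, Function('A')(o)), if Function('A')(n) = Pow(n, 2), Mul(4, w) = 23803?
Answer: Rational(196859, 4) ≈ 49215.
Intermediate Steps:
w = Rational(23803, 4) (w = Mul(Rational(1, 4), 23803) = Rational(23803, 4) ≈ 5950.8)
Add(w, Function('A')(o)) = Add(Rational(23803, 4), Pow(-208, 2)) = Add(Rational(23803, 4), 43264) = Rational(196859, 4)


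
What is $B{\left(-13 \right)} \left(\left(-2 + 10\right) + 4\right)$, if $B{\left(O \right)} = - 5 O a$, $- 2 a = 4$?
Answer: $-1560$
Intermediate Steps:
$a = -2$ ($a = \left(- \frac{1}{2}\right) 4 = -2$)
$B{\left(O \right)} = 10 O$ ($B{\left(O \right)} = - 5 O \left(-2\right) = 10 O$)
$B{\left(-13 \right)} \left(\left(-2 + 10\right) + 4\right) = 10 \left(-13\right) \left(\left(-2 + 10\right) + 4\right) = - 130 \left(8 + 4\right) = \left(-130\right) 12 = -1560$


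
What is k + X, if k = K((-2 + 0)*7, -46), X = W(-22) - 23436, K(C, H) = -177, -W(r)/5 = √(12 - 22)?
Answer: -23613 - 5*I*√10 ≈ -23613.0 - 15.811*I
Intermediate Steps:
W(r) = -5*I*√10 (W(r) = -5*√(12 - 22) = -5*I*√10)
X = -23436 - 5*I*√10 (X = -5*I*√10 - 23436 = -23436 - 5*I*√10 ≈ -23436.0 - 15.811*I)
k = -177
k + X = -177 + (-23436 - 5*I*√10) = -23613 - 5*I*√10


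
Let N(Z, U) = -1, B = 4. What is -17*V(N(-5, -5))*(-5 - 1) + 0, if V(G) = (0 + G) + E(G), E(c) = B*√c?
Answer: -102 + 408*I ≈ -102.0 + 408.0*I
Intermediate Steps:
E(c) = 4*√c
V(G) = G + 4*√G (V(G) = (0 + G) + 4*√G = G + 4*√G)
-17*V(N(-5, -5))*(-5 - 1) + 0 = -17*(-1 + 4*√(-1))*(-5 - 1) + 0 = -17*(-1 + 4*I)*(-6) + 0 = -17*(6 - 24*I) + 0 = (-102 + 408*I) + 0 = -102 + 408*I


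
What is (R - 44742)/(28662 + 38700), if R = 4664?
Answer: -20039/33681 ≈ -0.59496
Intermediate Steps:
(R - 44742)/(28662 + 38700) = (4664 - 44742)/(28662 + 38700) = -40078/67362 = -40078*1/67362 = -20039/33681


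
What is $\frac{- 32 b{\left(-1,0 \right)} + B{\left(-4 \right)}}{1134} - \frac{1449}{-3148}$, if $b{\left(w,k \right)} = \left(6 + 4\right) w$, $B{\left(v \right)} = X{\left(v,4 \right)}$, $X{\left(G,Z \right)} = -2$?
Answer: $\frac{440705}{594972} \approx 0.74072$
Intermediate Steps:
$B{\left(v \right)} = -2$
$b{\left(w,k \right)} = 10 w$
$\frac{- 32 b{\left(-1,0 \right)} + B{\left(-4 \right)}}{1134} - \frac{1449}{-3148} = \frac{- 32 \cdot 10 \left(-1\right) - 2}{1134} - \frac{1449}{-3148} = \left(\left(-32\right) \left(-10\right) - 2\right) \frac{1}{1134} - - \frac{1449}{3148} = \left(320 - 2\right) \frac{1}{1134} + \frac{1449}{3148} = 318 \cdot \frac{1}{1134} + \frac{1449}{3148} = \frac{53}{189} + \frac{1449}{3148} = \frac{440705}{594972}$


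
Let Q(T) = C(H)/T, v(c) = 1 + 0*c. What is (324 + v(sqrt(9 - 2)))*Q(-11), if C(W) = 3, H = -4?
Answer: -975/11 ≈ -88.636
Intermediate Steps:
v(c) = 1 (v(c) = 1 + 0 = 1)
Q(T) = 3/T
(324 + v(sqrt(9 - 2)))*Q(-11) = (324 + 1)*(3/(-11)) = 325*(3*(-1/11)) = 325*(-3/11) = -975/11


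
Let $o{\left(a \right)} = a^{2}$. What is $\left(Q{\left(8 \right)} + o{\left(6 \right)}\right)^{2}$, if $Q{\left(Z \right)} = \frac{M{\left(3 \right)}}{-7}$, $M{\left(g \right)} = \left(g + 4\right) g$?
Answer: $1089$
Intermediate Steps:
$M{\left(g \right)} = g \left(4 + g\right)$ ($M{\left(g \right)} = \left(4 + g\right) g = g \left(4 + g\right)$)
$Q{\left(Z \right)} = -3$ ($Q{\left(Z \right)} = \frac{3 \left(4 + 3\right)}{-7} = 3 \cdot 7 \left(- \frac{1}{7}\right) = 21 \left(- \frac{1}{7}\right) = -3$)
$\left(Q{\left(8 \right)} + o{\left(6 \right)}\right)^{2} = \left(-3 + 6^{2}\right)^{2} = \left(-3 + 36\right)^{2} = 33^{2} = 1089$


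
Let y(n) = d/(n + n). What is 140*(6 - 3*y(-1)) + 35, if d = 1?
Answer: 1085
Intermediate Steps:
y(n) = 1/(2*n) (y(n) = 1/(n + n) = 1/(2*n))
140*(6 - 3*y(-1)) + 35 = 140*(6 - 3/(2*(-1))) + 35 = 140*(6 - 3*(-1)/2) + 35 = 140*(6 - 3*(-1/2)) + 35 = 140*(6 + 3/2) + 35 = 140*(15/2) + 35 = 1050 + 35 = 1085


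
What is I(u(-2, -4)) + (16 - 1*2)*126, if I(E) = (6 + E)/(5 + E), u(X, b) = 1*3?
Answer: 14121/8 ≈ 1765.1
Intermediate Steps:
u(X, b) = 3
I(E) = (6 + E)/(5 + E)
I(u(-2, -4)) + (16 - 1*2)*126 = (6 + 3)/(5 + 3) + (16 - 1*2)*126 = 9/8 + (16 - 2)*126 = (⅛)*9 + 14*126 = 9/8 + 1764 = 14121/8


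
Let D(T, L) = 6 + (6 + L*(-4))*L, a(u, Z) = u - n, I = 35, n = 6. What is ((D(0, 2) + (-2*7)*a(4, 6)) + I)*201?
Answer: 13065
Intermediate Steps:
a(u, Z) = -6 + u (a(u, Z) = u - 1*6 = u - 6 = -6 + u)
D(T, L) = 6 + L*(6 - 4*L) (D(T, L) = 6 + (6 - 4*L)*L = 6 + L*(6 - 4*L))
((D(0, 2) + (-2*7)*a(4, 6)) + I)*201 = (((6 - 4*2² + 6*2) + (-2*7)*(-6 + 4)) + 35)*201 = (((6 - 4*4 + 12) - 14*(-2)) + 35)*201 = (((6 - 16 + 12) + 28) + 35)*201 = ((2 + 28) + 35)*201 = (30 + 35)*201 = 65*201 = 13065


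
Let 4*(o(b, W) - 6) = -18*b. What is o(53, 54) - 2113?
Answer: -4691/2 ≈ -2345.5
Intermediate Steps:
o(b, W) = 6 - 9*b/2 (o(b, W) = 6 + (-18*b)/4 = 6 - 9*b/2)
o(53, 54) - 2113 = (6 - 9/2*53) - 2113 = (6 - 477/2) - 2113 = -465/2 - 2113 = -4691/2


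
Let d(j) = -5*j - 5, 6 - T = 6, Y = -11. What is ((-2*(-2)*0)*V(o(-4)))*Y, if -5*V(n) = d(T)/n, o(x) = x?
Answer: 0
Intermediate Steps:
T = 0 (T = 6 - 1*6 = 6 - 6 = 0)
d(j) = -5 - 5*j
V(n) = 1/n (V(n) = -(-5 - 5*0)/(5*n) = -(-5 + 0)/(5*n) = -(-1)/n = 1/n)
((-2*(-2)*0)*V(o(-4)))*Y = ((-2*(-2)*0)/(-4))*(-11) = ((4*0)*(-¼))*(-11) = (0*(-¼))*(-11) = 0*(-11) = 0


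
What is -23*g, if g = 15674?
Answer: -360502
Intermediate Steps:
-23*g = -23*15674 = -360502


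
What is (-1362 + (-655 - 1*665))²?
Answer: 7193124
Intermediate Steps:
(-1362 + (-655 - 1*665))² = (-1362 + (-655 - 665))² = (-1362 - 1320)² = (-2682)² = 7193124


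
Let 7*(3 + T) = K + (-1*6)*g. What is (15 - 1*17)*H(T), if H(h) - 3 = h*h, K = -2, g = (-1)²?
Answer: -1976/49 ≈ -40.327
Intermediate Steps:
g = 1
T = -29/7 (T = -3 + (-2 - 1*6*1)/7 = -3 + (-2 - 6*1)/7 = -3 + (-2 - 6)/7 = -3 + (⅐)*(-8) = -3 - 8/7 = -29/7 ≈ -4.1429)
H(h) = 3 + h² (H(h) = 3 + h*h = 3 + h²)
(15 - 1*17)*H(T) = (15 - 1*17)*(3 + (-29/7)²) = (15 - 17)*(3 + 841/49) = -2*988/49 = -1976/49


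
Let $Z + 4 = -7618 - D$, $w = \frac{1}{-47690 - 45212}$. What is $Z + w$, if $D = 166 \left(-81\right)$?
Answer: $\frac{541061247}{92902} \approx 5824.0$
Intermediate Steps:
$D = -13446$
$w = - \frac{1}{92902}$ ($w = \frac{1}{-92902} = - \frac{1}{92902} \approx -1.0764 \cdot 10^{-5}$)
$Z = 5824$ ($Z = -4 - -5828 = -4 + \left(-7618 + 13446\right) = -4 + 5828 = 5824$)
$Z + w = 5824 - \frac{1}{92902} = \frac{541061247}{92902}$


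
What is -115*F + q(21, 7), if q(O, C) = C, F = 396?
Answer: -45533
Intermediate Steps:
-115*F + q(21, 7) = -115*396 + 7 = -45540 + 7 = -45533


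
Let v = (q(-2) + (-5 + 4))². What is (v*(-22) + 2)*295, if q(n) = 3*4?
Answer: -784700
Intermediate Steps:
q(n) = 12
v = 121 (v = (12 + (-5 + 4))² = (12 - 1)² = 11² = 121)
(v*(-22) + 2)*295 = (121*(-22) + 2)*295 = (-2662 + 2)*295 = -2660*295 = -784700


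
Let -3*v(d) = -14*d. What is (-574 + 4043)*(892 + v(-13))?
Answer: 8651686/3 ≈ 2.8839e+6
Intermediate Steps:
v(d) = 14*d/3 (v(d) = -(-14)*d/3 = 14*d/3)
(-574 + 4043)*(892 + v(-13)) = (-574 + 4043)*(892 + (14/3)*(-13)) = 3469*(892 - 182/3) = 3469*(2494/3) = 8651686/3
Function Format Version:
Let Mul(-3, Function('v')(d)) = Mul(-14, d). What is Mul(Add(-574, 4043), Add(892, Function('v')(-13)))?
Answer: Rational(8651686, 3) ≈ 2.8839e+6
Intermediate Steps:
Function('v')(d) = Mul(Rational(14, 3), d) (Function('v')(d) = Mul(Rational(-1, 3), Mul(-14, d)) = Mul(Rational(14, 3), d))
Mul(Add(-574, 4043), Add(892, Function('v')(-13))) = Mul(Add(-574, 4043), Add(892, Mul(Rational(14, 3), -13))) = Mul(3469, Add(892, Rational(-182, 3))) = Mul(3469, Rational(2494, 3)) = Rational(8651686, 3)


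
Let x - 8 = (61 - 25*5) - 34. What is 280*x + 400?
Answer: -24800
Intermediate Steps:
x = -90 (x = 8 + ((61 - 25*5) - 34) = 8 + ((61 - 125) - 34) = 8 + (-64 - 34) = 8 - 98 = -90)
280*x + 400 = 280*(-90) + 400 = -25200 + 400 = -24800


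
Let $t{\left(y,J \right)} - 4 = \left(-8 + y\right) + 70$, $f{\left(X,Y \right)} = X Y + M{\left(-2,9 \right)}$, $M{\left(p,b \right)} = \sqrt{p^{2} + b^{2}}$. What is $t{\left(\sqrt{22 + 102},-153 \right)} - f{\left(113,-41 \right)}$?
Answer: $4699 - \sqrt{85} + 2 \sqrt{31} \approx 4700.9$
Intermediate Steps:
$M{\left(p,b \right)} = \sqrt{b^{2} + p^{2}}$
$f{\left(X,Y \right)} = \sqrt{85} + X Y$ ($f{\left(X,Y \right)} = X Y + \sqrt{9^{2} + \left(-2\right)^{2}} = X Y + \sqrt{81 + 4} = X Y + \sqrt{85} = \sqrt{85} + X Y$)
$t{\left(y,J \right)} = 66 + y$ ($t{\left(y,J \right)} = 4 + \left(\left(-8 + y\right) + 70\right) = 4 + \left(62 + y\right) = 66 + y$)
$t{\left(\sqrt{22 + 102},-153 \right)} - f{\left(113,-41 \right)} = \left(66 + \sqrt{22 + 102}\right) - \left(\sqrt{85} + 113 \left(-41\right)\right) = \left(66 + \sqrt{124}\right) - \left(\sqrt{85} - 4633\right) = \left(66 + 2 \sqrt{31}\right) - \left(-4633 + \sqrt{85}\right) = \left(66 + 2 \sqrt{31}\right) + \left(4633 - \sqrt{85}\right) = 4699 - \sqrt{85} + 2 \sqrt{31}$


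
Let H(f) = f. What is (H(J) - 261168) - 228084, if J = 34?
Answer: -489218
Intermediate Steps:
(H(J) - 261168) - 228084 = (34 - 261168) - 228084 = -261134 - 228084 = -489218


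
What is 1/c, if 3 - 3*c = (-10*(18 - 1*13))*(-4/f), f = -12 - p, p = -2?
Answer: 3/23 ≈ 0.13043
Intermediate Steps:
f = -10 (f = -12 - 1*(-2) = -12 + 2 = -10)
c = 23/3 (c = 1 - (-10*(18 - 1*13))*(-4/(-10))/3 = 1 - (-10*(18 - 13))*(-4*(-⅒))/3 = 1 - (-10*5)*2/(3*5) = 1 - (-50)*2/(3*5) = 1 - ⅓*(-20) = 1 + 20/3 = 23/3 ≈ 7.6667)
1/c = 1/(23/3) = 3/23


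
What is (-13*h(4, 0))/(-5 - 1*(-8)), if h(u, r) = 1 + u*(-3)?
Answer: 143/3 ≈ 47.667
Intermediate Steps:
h(u, r) = 1 - 3*u
(-13*h(4, 0))/(-5 - 1*(-8)) = (-13*(1 - 3*4))/(-5 - 1*(-8)) = (-13*(1 - 12))/(-5 + 8) = -13*(-11)/3 = 143*(1/3) = 143/3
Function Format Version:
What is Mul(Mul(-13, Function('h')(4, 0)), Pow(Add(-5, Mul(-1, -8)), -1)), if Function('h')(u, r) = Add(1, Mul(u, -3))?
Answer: Rational(143, 3) ≈ 47.667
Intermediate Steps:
Function('h')(u, r) = Add(1, Mul(-3, u))
Mul(Mul(-13, Function('h')(4, 0)), Pow(Add(-5, Mul(-1, -8)), -1)) = Mul(Mul(-13, Add(1, Mul(-3, 4))), Pow(Add(-5, Mul(-1, -8)), -1)) = Mul(Mul(-13, Add(1, -12)), Pow(Add(-5, 8), -1)) = Mul(Mul(-13, -11), Pow(3, -1)) = Mul(143, Rational(1, 3)) = Rational(143, 3)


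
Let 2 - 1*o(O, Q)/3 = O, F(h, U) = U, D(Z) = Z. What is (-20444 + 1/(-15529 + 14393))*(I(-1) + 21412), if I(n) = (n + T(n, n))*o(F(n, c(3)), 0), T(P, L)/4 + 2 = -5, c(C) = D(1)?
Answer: -495260010125/1136 ≈ -4.3597e+8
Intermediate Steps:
c(C) = 1
T(P, L) = -28 (T(P, L) = -8 + 4*(-5) = -8 - 20 = -28)
o(O, Q) = 6 - 3*O
I(n) = -84 + 3*n (I(n) = (n - 28)*(6 - 3*1) = (-28 + n)*(6 - 3) = (-28 + n)*3 = -84 + 3*n)
(-20444 + 1/(-15529 + 14393))*(I(-1) + 21412) = (-20444 + 1/(-15529 + 14393))*((-84 + 3*(-1)) + 21412) = (-20444 + 1/(-1136))*((-84 - 3) + 21412) = (-20444 - 1/1136)*(-87 + 21412) = -23224385/1136*21325 = -495260010125/1136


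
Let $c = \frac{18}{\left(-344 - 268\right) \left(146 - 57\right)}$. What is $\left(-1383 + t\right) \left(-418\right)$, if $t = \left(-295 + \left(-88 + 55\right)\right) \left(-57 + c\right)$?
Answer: $- \frac{10949398394}{1513} \approx -7.2369 \cdot 10^{6}$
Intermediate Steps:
$c = - \frac{1}{3026}$ ($c = \frac{18}{\left(-612\right) 89} = \frac{18}{-54468} = 18 \left(- \frac{1}{54468}\right) = - \frac{1}{3026} \approx -0.00033047$)
$t = \frac{28287212}{1513}$ ($t = \left(-295 + \left(-88 + 55\right)\right) \left(-57 - \frac{1}{3026}\right) = \left(-295 - 33\right) \left(- \frac{172483}{3026}\right) = \left(-328\right) \left(- \frac{172483}{3026}\right) = \frac{28287212}{1513} \approx 18696.0$)
$\left(-1383 + t\right) \left(-418\right) = \left(-1383 + \frac{28287212}{1513}\right) \left(-418\right) = \frac{26194733}{1513} \left(-418\right) = - \frac{10949398394}{1513}$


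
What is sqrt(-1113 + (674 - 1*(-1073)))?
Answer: sqrt(634) ≈ 25.179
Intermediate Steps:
sqrt(-1113 + (674 - 1*(-1073))) = sqrt(-1113 + (674 + 1073)) = sqrt(-1113 + 1747) = sqrt(634)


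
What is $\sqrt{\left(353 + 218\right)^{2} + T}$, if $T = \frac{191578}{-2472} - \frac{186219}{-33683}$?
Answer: $\frac{\sqrt{141245564959543974735}}{20816094} \approx 570.94$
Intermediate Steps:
$T = - \frac{2996294203}{41632188}$ ($T = 191578 \left(- \frac{1}{2472}\right) - - \frac{186219}{33683} = - \frac{95789}{1236} + \frac{186219}{33683} = - \frac{2996294203}{41632188} \approx -71.971$)
$\sqrt{\left(353 + 218\right)^{2} + T} = \sqrt{\left(353 + 218\right)^{2} - \frac{2996294203}{41632188}} = \sqrt{571^{2} - \frac{2996294203}{41632188}} = \sqrt{326041 - \frac{2996294203}{41632188}} = \sqrt{\frac{13570803913505}{41632188}} = \frac{\sqrt{141245564959543974735}}{20816094}$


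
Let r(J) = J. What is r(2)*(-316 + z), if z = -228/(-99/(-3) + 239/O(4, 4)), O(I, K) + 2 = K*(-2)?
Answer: -62072/91 ≈ -682.11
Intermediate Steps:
O(I, K) = -2 - 2*K (O(I, K) = -2 + K*(-2) = -2 - 2*K)
z = -2280/91 (z = -228/(-99/(-3) + 239/(-2 - 2*4)) = -228/(-99*(-⅓) + 239/(-2 - 8)) = -228/(33 + 239/(-10)) = -228/(33 + 239*(-⅒)) = -228/(33 - 239/10) = -228/91/10 = -228*10/91 = -2280/91 ≈ -25.055)
r(2)*(-316 + z) = 2*(-316 - 2280/91) = 2*(-31036/91) = -62072/91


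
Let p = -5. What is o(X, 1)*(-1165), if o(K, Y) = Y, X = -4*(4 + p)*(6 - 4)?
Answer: -1165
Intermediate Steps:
X = 8 (X = -4*(4 - 5)*(6 - 4) = -(-4)*2 = -4*(-2) = 8)
o(X, 1)*(-1165) = 1*(-1165) = -1165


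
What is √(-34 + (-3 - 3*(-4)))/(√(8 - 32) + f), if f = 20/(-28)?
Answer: 35/(5*I + 14*√6) ≈ 0.99938 - 0.14571*I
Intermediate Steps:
f = -5/7 (f = 20*(-1/28) = -5/7 ≈ -0.71429)
√(-34 + (-3 - 3*(-4)))/(√(8 - 32) + f) = √(-34 + (-3 - 3*(-4)))/(√(8 - 32) - 5/7) = √(-34 + (-3 + 12))/(√(-24) - 5/7) = √(-34 + 9)/(2*I*√6 - 5/7) = √(-25)/(-5/7 + 2*I*√6) = (5*I)/(-5/7 + 2*I*√6) = 5*I/(-5/7 + 2*I*√6)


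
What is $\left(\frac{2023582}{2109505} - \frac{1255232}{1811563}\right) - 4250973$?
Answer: $- \frac{16245097429584395989}{3821501206315} \approx -4.251 \cdot 10^{6}$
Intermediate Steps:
$\left(\frac{2023582}{2109505} - \frac{1255232}{1811563}\right) - 4250973 = \frac{1017928098506}{3821501206315} - 4250973 = - \frac{16245097429584395989}{3821501206315}$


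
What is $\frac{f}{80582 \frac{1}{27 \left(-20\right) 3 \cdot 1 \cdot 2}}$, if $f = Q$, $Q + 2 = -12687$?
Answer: $\frac{20556180}{40291} \approx 510.19$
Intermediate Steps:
$Q = -12689$ ($Q = -2 - 12687 = -12689$)
$f = -12689$
$\frac{f}{80582 \frac{1}{27 \left(-20\right) 3 \cdot 1 \cdot 2}} = - \frac{12689}{80582 \frac{1}{27 \left(-20\right) 3 \cdot 1 \cdot 2}} = - \frac{12689}{80582 \frac{1}{\left(-540\right) 3 \cdot 2}} = - \frac{12689}{80582 \frac{1}{\left(-540\right) 6}} = - \frac{12689}{80582 \frac{1}{-3240}} = - \frac{12689}{80582 \left(- \frac{1}{3240}\right)} = - \frac{12689}{- \frac{40291}{1620}} = \left(-12689\right) \left(- \frac{1620}{40291}\right) = \frac{20556180}{40291}$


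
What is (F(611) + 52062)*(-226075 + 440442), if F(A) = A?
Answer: 11291352991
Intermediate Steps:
(F(611) + 52062)*(-226075 + 440442) = (611 + 52062)*(-226075 + 440442) = 52673*214367 = 11291352991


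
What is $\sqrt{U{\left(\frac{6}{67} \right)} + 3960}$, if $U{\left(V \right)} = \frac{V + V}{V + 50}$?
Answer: $\frac{\sqrt{2787529677}}{839} \approx 62.929$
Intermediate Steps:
$U{\left(V \right)} = \frac{2 V}{50 + V}$
$\sqrt{U{\left(\frac{6}{67} \right)} + 3960} = \sqrt{\frac{2 \cdot \frac{6}{67}}{50 + \frac{6}{67}} + 3960} = \sqrt{\frac{2 \cdot 6 \cdot \frac{1}{67}}{50 + 6 \cdot \frac{1}{67}} + 3960} = \sqrt{2 \cdot \frac{6}{67} \frac{1}{50 + \frac{6}{67}} + 3960} = \sqrt{2 \cdot \frac{6}{67} \frac{1}{\frac{3356}{67}} + 3960} = \sqrt{2 \cdot \frac{6}{67} \cdot \frac{67}{3356} + 3960} = \sqrt{\frac{3}{839} + 3960} = \sqrt{\frac{3322443}{839}} = \frac{\sqrt{2787529677}}{839}$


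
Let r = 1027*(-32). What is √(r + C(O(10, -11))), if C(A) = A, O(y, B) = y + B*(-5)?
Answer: 29*I*√39 ≈ 181.1*I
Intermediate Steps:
O(y, B) = y - 5*B
r = -32864
√(r + C(O(10, -11))) = √(-32864 + (10 - 5*(-11))) = √(-32864 + (10 + 55)) = √(-32864 + 65) = √(-32799) = 29*I*√39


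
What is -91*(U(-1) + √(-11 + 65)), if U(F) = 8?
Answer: -728 - 273*√6 ≈ -1396.7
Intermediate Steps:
-91*(U(-1) + √(-11 + 65)) = -91*(8 + √(-11 + 65)) = -91*(8 + √54) = -91*(8 + 3*√6) = -728 - 273*√6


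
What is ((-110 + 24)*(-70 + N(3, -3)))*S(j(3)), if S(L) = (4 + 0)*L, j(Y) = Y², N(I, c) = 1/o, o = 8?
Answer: 216333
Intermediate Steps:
N(I, c) = ⅛ (N(I, c) = 1/8 = ⅛)
S(L) = 4*L
((-110 + 24)*(-70 + N(3, -3)))*S(j(3)) = ((-110 + 24)*(-70 + ⅛))*(4*3²) = (-86*(-559/8))*(4*9) = (24037/4)*36 = 216333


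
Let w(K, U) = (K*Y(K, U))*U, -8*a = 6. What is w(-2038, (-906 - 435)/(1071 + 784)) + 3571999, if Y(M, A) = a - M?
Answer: 24387553661/3710 ≈ 6.5735e+6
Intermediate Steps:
a = -¾ (a = -⅛*6 = -¾ ≈ -0.75000)
Y(M, A) = -¾ - M
w(K, U) = K*U*(-¾ - K) (w(K, U) = (K*(-¾ - K))*U = K*U*(-¾ - K))
w(-2038, (-906 - 435)/(1071 + 784)) + 3571999 = -¼*(-2038)*(-906 - 435)/(1071 + 784)*(3 + 4*(-2038)) + 3571999 = -¼*(-2038)*(-1341/1855)*(3 - 8152) + 3571999 = -¼*(-2038)*(-1341*1/1855)*(-8149) + 3571999 = -¼*(-2038)*(-1341/1855)*(-8149) + 3571999 = 11135437371/3710 + 3571999 = 24387553661/3710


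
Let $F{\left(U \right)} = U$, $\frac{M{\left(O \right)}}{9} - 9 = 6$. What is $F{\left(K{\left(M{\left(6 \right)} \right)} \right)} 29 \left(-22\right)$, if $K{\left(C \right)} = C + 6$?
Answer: $-89958$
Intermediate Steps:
$M{\left(O \right)} = 135$ ($M{\left(O \right)} = 81 + 9 \cdot 6 = 81 + 54 = 135$)
$K{\left(C \right)} = 6 + C$
$F{\left(K{\left(M{\left(6 \right)} \right)} \right)} 29 \left(-22\right) = \left(6 + 135\right) 29 \left(-22\right) = 141 \cdot 29 \left(-22\right) = 4089 \left(-22\right) = -89958$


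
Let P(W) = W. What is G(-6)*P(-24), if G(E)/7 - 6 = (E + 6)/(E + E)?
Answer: -1008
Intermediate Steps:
G(E) = 42 + 7*(6 + E)/(2*E) (G(E) = 42 + 7*((E + 6)/(E + E)) = 42 + 7*((6 + E)/((2*E))) = 42 + 7*((6 + E)*(1/(2*E))) = 42 + 7*((6 + E)/(2*E)) = 42 + 7*(6 + E)/(2*E))
G(-6)*P(-24) = (91/2 + 21/(-6))*(-24) = (91/2 + 21*(-⅙))*(-24) = (91/2 - 7/2)*(-24) = 42*(-24) = -1008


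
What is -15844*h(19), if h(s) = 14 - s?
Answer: 79220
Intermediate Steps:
-15844*h(19) = -15844*(14 - 1*19) = -15844*(14 - 19) = -15844*(-5) = 79220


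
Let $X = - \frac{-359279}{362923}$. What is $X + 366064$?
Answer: $\frac{132853404351}{362923} \approx 3.6607 \cdot 10^{5}$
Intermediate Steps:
$X = \frac{359279}{362923}$ ($X = - \frac{-359279}{362923} = \left(-1\right) \left(- \frac{359279}{362923}\right) = \frac{359279}{362923} \approx 0.98996$)
$X + 366064 = \frac{359279}{362923} + 366064 = \frac{132853404351}{362923}$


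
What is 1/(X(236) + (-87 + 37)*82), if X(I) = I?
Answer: -1/3864 ≈ -0.00025880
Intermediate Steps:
1/(X(236) + (-87 + 37)*82) = 1/(236 + (-87 + 37)*82) = 1/(236 - 50*82) = 1/(236 - 4100) = 1/(-3864) = -1/3864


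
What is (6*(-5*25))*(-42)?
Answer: 31500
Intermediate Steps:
(6*(-5*25))*(-42) = (6*(-125))*(-42) = -750*(-42) = 31500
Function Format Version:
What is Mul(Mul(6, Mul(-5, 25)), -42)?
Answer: 31500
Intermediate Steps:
Mul(Mul(6, Mul(-5, 25)), -42) = Mul(Mul(6, -125), -42) = Mul(-750, -42) = 31500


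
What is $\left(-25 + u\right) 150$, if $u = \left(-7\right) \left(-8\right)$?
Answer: $4650$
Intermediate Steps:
$u = 56$
$\left(-25 + u\right) 150 = \left(-25 + 56\right) 150 = 31 \cdot 150 = 4650$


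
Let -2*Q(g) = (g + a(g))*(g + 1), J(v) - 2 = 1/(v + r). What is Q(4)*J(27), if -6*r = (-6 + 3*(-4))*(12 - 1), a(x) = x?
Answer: -121/3 ≈ -40.333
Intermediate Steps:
r = 33 (r = -(-6 + 3*(-4))*(12 - 1)/6 = -(-6 - 12)*11/6 = -(-3)*11 = -⅙*(-198) = 33)
J(v) = 2 + 1/(33 + v) (J(v) = 2 + 1/(v + 33) = 2 + 1/(33 + v))
Q(g) = -g*(1 + g) (Q(g) = -(g + g)*(g + 1)/2 = -2*g*(1 + g)/2 = -g*(1 + g))
Q(4)*J(27) = (4*(-1 - 1*4))*((67 + 2*27)/(33 + 27)) = (4*(-1 - 4))*((67 + 54)/60) = (4*(-5))*((1/60)*121) = -20*121/60 = -121/3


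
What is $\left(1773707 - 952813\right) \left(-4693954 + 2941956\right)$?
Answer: $-1438204646212$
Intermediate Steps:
$\left(1773707 - 952813\right) \left(-4693954 + 2941956\right) = \left(1773707 - 952813\right) \left(-1751998\right) = 820894 \left(-1751998\right) = -1438204646212$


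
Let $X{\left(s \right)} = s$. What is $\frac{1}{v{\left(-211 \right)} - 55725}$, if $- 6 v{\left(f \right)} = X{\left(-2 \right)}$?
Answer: $- \frac{3}{167174} \approx -1.7945 \cdot 10^{-5}$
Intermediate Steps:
$v{\left(f \right)} = \frac{1}{3}$ ($v{\left(f \right)} = \left(- \frac{1}{6}\right) \left(-2\right) = \frac{1}{3}$)
$\frac{1}{v{\left(-211 \right)} - 55725} = \frac{1}{\frac{1}{3} - 55725} = \frac{1}{- \frac{167174}{3}} = - \frac{3}{167174}$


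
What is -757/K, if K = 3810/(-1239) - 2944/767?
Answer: 4064333/37118 ≈ 109.50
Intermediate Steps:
K = -37118/5369 (K = 3810*(-1/1239) - 2944*1/767 = -1270/413 - 2944/767 = -37118/5369 ≈ -6.9134)
-757/K = -757/(-37118/5369) = -757*(-5369/37118) = 4064333/37118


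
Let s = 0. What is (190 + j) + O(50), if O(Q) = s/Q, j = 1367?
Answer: 1557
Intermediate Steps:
O(Q) = 0 (O(Q) = 0/Q = 0)
(190 + j) + O(50) = (190 + 1367) + 0 = 1557 + 0 = 1557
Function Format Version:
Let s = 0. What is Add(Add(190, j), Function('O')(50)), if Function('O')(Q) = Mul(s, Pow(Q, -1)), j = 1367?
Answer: 1557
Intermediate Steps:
Function('O')(Q) = 0 (Function('O')(Q) = Mul(0, Pow(Q, -1)) = 0)
Add(Add(190, j), Function('O')(50)) = Add(Add(190, 1367), 0) = Add(1557, 0) = 1557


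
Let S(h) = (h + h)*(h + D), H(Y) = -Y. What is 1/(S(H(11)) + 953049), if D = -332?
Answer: 1/960595 ≈ 1.0410e-6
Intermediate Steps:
S(h) = 2*h*(-332 + h) (S(h) = (h + h)*(h - 332) = (2*h)*(-332 + h) = 2*h*(-332 + h))
1/(S(H(11)) + 953049) = 1/(2*(-1*11)*(-332 - 1*11) + 953049) = 1/(2*(-11)*(-332 - 11) + 953049) = 1/(2*(-11)*(-343) + 953049) = 1/(7546 + 953049) = 1/960595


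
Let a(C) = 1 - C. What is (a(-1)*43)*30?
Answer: 2580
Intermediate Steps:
(a(-1)*43)*30 = ((1 - 1*(-1))*43)*30 = ((1 + 1)*43)*30 = (2*43)*30 = 86*30 = 2580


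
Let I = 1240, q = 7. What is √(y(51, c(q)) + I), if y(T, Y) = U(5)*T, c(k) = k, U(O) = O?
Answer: √1495 ≈ 38.665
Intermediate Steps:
y(T, Y) = 5*T
√(y(51, c(q)) + I) = √(5*51 + 1240) = √(255 + 1240) = √1495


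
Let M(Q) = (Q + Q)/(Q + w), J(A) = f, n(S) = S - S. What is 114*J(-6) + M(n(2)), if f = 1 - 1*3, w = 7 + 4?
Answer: -228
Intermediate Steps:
w = 11
n(S) = 0
f = -2 (f = 1 - 3 = -2)
J(A) = -2
M(Q) = 2*Q/(11 + Q) (M(Q) = (Q + Q)/(Q + 11) = (2*Q)/(11 + Q) = 2*Q/(11 + Q))
114*J(-6) + M(n(2)) = 114*(-2) + 2*0/(11 + 0) = -228 + 2*0/11 = -228 + 2*0*(1/11) = -228 + 0 = -228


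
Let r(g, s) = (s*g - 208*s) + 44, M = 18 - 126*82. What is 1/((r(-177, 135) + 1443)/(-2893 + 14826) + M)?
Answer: -11933/123127450 ≈ -9.6916e-5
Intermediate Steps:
M = -10314 (M = 18 - 10332 = -10314)
r(g, s) = 44 - 208*s + g*s (r(g, s) = (g*s - 208*s) + 44 = (-208*s + g*s) + 44 = 44 - 208*s + g*s)
1/((r(-177, 135) + 1443)/(-2893 + 14826) + M) = 1/(((44 - 208*135 - 177*135) + 1443)/(-2893 + 14826) - 10314) = 1/(((44 - 28080 - 23895) + 1443)/11933 - 10314) = 1/((-51931 + 1443)*(1/11933) - 10314) = 1/(-50488*1/11933 - 10314) = 1/(-50488/11933 - 10314) = 1/(-123127450/11933) = -11933/123127450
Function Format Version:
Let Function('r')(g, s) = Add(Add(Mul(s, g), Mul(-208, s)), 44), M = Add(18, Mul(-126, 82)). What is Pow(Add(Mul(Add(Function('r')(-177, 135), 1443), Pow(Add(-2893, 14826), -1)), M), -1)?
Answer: Rational(-11933, 123127450) ≈ -9.6916e-5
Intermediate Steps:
M = -10314 (M = Add(18, -10332) = -10314)
Function('r')(g, s) = Add(44, Mul(-208, s), Mul(g, s)) (Function('r')(g, s) = Add(Add(Mul(g, s), Mul(-208, s)), 44) = Add(Add(Mul(-208, s), Mul(g, s)), 44) = Add(44, Mul(-208, s), Mul(g, s)))
Pow(Add(Mul(Add(Function('r')(-177, 135), 1443), Pow(Add(-2893, 14826), -1)), M), -1) = Pow(Add(Mul(Add(Add(44, Mul(-208, 135), Mul(-177, 135)), 1443), Pow(Add(-2893, 14826), -1)), -10314), -1) = Pow(Add(Mul(Add(Add(44, -28080, -23895), 1443), Pow(11933, -1)), -10314), -1) = Pow(Add(Mul(Add(-51931, 1443), Rational(1, 11933)), -10314), -1) = Pow(Add(Mul(-50488, Rational(1, 11933)), -10314), -1) = Pow(Add(Rational(-50488, 11933), -10314), -1) = Pow(Rational(-123127450, 11933), -1) = Rational(-11933, 123127450)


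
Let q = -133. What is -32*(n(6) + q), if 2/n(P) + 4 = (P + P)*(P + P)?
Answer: 148944/35 ≈ 4255.5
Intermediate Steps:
n(P) = 2/(-4 + 4*P²) (n(P) = 2/(-4 + (P + P)*(P + P)) = 2/(-4 + (2*P)*(2*P)) = 2/(-4 + 4*P²))
-32*(n(6) + q) = -32*(1/(2*(-1 + 6²)) - 133) = -32*(1/(2*(-1 + 36)) - 133) = -32*((½)/35 - 133) = -32*((½)*(1/35) - 133) = -32*(1/70 - 133) = -32*(-9309/70) = 148944/35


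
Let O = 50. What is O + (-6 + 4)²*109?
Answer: 486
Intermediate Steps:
O + (-6 + 4)²*109 = 50 + (-6 + 4)²*109 = 50 + (-2)²*109 = 50 + 4*109 = 50 + 436 = 486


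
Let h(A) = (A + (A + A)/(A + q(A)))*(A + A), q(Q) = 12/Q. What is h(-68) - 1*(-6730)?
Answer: 18204070/1159 ≈ 15707.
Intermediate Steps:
h(A) = 2*A*(A + 2*A/(A + 12/A)) (h(A) = (A + (A + A)/(A + 12/A))*(A + A) = (A + (2*A)/(A + 12/A))*(2*A) = (A + 2*A/(A + 12/A))*(2*A) = 2*A*(A + 2*A/(A + 12/A)))
h(-68) - 1*(-6730) = 2*(-68)²*(12 - 68*(2 - 68))/(12 + (-68)²) - 1*(-6730) = 2*4624*(12 - 68*(-66))/(12 + 4624) + 6730 = 2*4624*(12 + 4488)/4636 + 6730 = 2*4624*(1/4636)*4500 + 6730 = 10404000/1159 + 6730 = 18204070/1159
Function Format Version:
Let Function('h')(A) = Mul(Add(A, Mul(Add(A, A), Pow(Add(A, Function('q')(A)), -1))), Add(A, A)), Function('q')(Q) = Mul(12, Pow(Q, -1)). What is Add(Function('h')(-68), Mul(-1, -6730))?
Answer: Rational(18204070, 1159) ≈ 15707.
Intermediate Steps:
Function('h')(A) = Mul(2, A, Add(A, Mul(2, A, Pow(Add(A, Mul(12, Pow(A, -1))), -1)))) (Function('h')(A) = Mul(Add(A, Mul(Add(A, A), Pow(Add(A, Mul(12, Pow(A, -1))), -1))), Add(A, A)) = Mul(Add(A, Mul(Mul(2, A), Pow(Add(A, Mul(12, Pow(A, -1))), -1))), Mul(2, A)) = Mul(Add(A, Mul(2, A, Pow(Add(A, Mul(12, Pow(A, -1))), -1))), Mul(2, A)) = Mul(2, A, Add(A, Mul(2, A, Pow(Add(A, Mul(12, Pow(A, -1))), -1)))))
Add(Function('h')(-68), Mul(-1, -6730)) = Add(Mul(2, Pow(-68, 2), Pow(Add(12, Pow(-68, 2)), -1), Add(12, Mul(-68, Add(2, -68)))), Mul(-1, -6730)) = Add(Mul(2, 4624, Pow(Add(12, 4624), -1), Add(12, Mul(-68, -66))), 6730) = Add(Mul(2, 4624, Pow(4636, -1), Add(12, 4488)), 6730) = Add(Mul(2, 4624, Rational(1, 4636), 4500), 6730) = Add(Rational(10404000, 1159), 6730) = Rational(18204070, 1159)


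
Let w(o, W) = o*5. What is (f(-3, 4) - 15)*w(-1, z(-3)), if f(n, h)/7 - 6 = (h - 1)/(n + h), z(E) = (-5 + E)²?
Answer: -240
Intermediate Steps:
f(n, h) = 42 + 7*(-1 + h)/(h + n) (f(n, h) = 42 + 7*((h - 1)/(n + h)) = 42 + 7*((-1 + h)/(h + n)) = 42 + 7*(-1 + h)/(h + n))
w(o, W) = 5*o
(f(-3, 4) - 15)*w(-1, z(-3)) = (7*(-1 + 6*(-3) + 7*4)/(4 - 3) - 15)*(5*(-1)) = (7*(-1 - 18 + 28)/1 - 15)*(-5) = (7*1*9 - 15)*(-5) = (63 - 15)*(-5) = 48*(-5) = -240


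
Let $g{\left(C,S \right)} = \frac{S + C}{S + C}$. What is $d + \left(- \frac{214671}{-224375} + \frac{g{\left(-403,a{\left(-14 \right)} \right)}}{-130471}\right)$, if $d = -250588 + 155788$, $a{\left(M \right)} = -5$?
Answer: $- \frac{2775188015134334}{29274430625} \approx -94799.0$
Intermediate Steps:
$d = -94800$
$g{\left(C,S \right)} = 1$ ($g{\left(C,S \right)} = \frac{C + S}{C + S} = 1$)
$d + \left(- \frac{214671}{-224375} + \frac{g{\left(-403,a{\left(-14 \right)} \right)}}{-130471}\right) = -94800 + \left(- \frac{214671}{-224375} + 1 \frac{1}{-130471}\right) = -94800 + \left(\left(-214671\right) \left(- \frac{1}{224375}\right) + 1 \left(- \frac{1}{130471}\right)\right) = -94800 + \left(\frac{214671}{224375} - \frac{1}{130471}\right) = -94800 + \frac{28008115666}{29274430625} = - \frac{2775188015134334}{29274430625}$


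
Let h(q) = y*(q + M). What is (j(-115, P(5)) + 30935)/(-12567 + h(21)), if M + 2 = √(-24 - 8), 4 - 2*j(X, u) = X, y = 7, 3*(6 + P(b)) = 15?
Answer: -128461871/51535308 - 144641*I*√2/25767654 ≈ -2.4927 - 0.0079384*I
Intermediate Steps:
P(b) = -1 (P(b) = -6 + (⅓)*15 = -6 + 5 = -1)
j(X, u) = 2 - X/2
M = -2 + 4*I*√2 (M = -2 + √(-24 - 8) = -2 + √(-32) = -2 + 4*I*√2 ≈ -2.0 + 5.6569*I)
h(q) = -14 + 7*q + 28*I*√2 (h(q) = 7*(q + (-2 + 4*I*√2)) = 7*(-2 + q + 4*I*√2) = -14 + 7*q + 28*I*√2)
(j(-115, P(5)) + 30935)/(-12567 + h(21)) = ((2 - ½*(-115)) + 30935)/(-12567 + (-14 + 7*21 + 28*I*√2)) = ((2 + 115/2) + 30935)/(-12567 + (-14 + 147 + 28*I*√2)) = (119/2 + 30935)/(-12567 + (133 + 28*I*√2)) = 61989/(2*(-12434 + 28*I*√2))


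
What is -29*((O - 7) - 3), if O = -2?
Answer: 348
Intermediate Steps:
-29*((O - 7) - 3) = -29*((-2 - 7) - 3) = -29*(-9 - 3) = -29*(-12) = 348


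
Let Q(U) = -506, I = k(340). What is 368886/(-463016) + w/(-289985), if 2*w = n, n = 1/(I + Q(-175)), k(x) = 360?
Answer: -1952228143519/2450385429370 ≈ -0.79670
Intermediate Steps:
I = 360
n = -1/146 (n = 1/(360 - 506) = 1/(-146) = -1/146 ≈ -0.0068493)
w = -1/292 (w = (½)*(-1/146) = -1/292 ≈ -0.0034247)
368886/(-463016) + w/(-289985) = 368886/(-463016) - 1/292/(-289985) = 368886*(-1/463016) - 1/292*(-1/289985) = -184443/231508 + 1/84675620 = -1952228143519/2450385429370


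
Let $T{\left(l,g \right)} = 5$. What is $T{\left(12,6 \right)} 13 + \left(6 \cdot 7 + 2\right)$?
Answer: $109$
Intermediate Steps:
$T{\left(12,6 \right)} 13 + \left(6 \cdot 7 + 2\right) = 5 \cdot 13 + \left(6 \cdot 7 + 2\right) = 65 + \left(42 + 2\right) = 65 + 44 = 109$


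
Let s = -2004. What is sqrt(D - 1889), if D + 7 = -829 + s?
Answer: I*sqrt(4729) ≈ 68.768*I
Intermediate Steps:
D = -2840 (D = -7 + (-829 - 2004) = -7 - 2833 = -2840)
sqrt(D - 1889) = sqrt(-2840 - 1889) = sqrt(-4729) = I*sqrt(4729)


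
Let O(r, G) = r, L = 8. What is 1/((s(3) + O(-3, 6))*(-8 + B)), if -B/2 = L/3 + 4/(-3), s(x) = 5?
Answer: -3/64 ≈ -0.046875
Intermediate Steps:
B = -8/3 (B = -2*(8/3 + 4/(-3)) = -2*(8*(⅓) + 4*(-⅓)) = -2*(8/3 - 4/3) = -2*4/3 = -8/3 ≈ -2.6667)
1/((s(3) + O(-3, 6))*(-8 + B)) = 1/((5 - 3)*(-8 - 8/3)) = 1/(2*(-32/3)) = 1/(-64/3) = -3/64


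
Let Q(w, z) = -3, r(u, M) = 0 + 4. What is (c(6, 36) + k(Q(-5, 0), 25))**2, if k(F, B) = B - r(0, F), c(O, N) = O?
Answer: 729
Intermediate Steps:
r(u, M) = 4
k(F, B) = -4 + B (k(F, B) = B - 1*4 = B - 4 = -4 + B)
(c(6, 36) + k(Q(-5, 0), 25))**2 = (6 + (-4 + 25))**2 = (6 + 21)**2 = 27**2 = 729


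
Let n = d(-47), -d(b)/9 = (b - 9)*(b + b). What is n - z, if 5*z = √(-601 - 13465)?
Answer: -47376 - I*√14066/5 ≈ -47376.0 - 23.72*I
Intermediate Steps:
d(b) = -18*b*(-9 + b) (d(b) = -9*(b - 9)*(b + b) = -9*(-9 + b)*2*b = -18*b*(-9 + b))
n = -47376 (n = 18*(-47)*(9 - 1*(-47)) = 18*(-47)*(9 + 47) = 18*(-47)*56 = -47376)
z = I*√14066/5 (z = √(-601 - 13465)/5 = √(-14066)/5 = (I*√14066)/5 = I*√14066/5 ≈ 23.72*I)
n - z = -47376 - I*√14066/5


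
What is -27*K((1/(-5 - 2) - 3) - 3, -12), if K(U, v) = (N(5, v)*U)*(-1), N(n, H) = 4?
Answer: -4644/7 ≈ -663.43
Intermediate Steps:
K(U, v) = -4*U (K(U, v) = (4*U)*(-1) = -4*U)
-27*K((1/(-5 - 2) - 3) - 3, -12) = -(-108)*((1/(-5 - 2) - 3) - 3) = -(-108)*((1/(-7) - 3) - 3) = -(-108)*((-1/7 - 3) - 3) = -(-108)*(-22/7 - 3) = -(-108)*(-43)/7 = -27*172/7 = -4644/7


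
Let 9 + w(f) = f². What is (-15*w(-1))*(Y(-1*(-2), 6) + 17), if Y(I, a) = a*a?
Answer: 6360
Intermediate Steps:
Y(I, a) = a²
w(f) = -9 + f²
(-15*w(-1))*(Y(-1*(-2), 6) + 17) = (-15*(-9 + (-1)²))*(6² + 17) = (-15*(-9 + 1))*(36 + 17) = -15*(-8)*53 = 120*53 = 6360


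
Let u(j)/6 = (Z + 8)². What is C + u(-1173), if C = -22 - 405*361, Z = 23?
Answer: -140461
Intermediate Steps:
u(j) = 5766 (u(j) = 6*(23 + 8)² = 6*31² = 6*961 = 5766)
C = -146227 (C = -22 - 146205 = -146227)
C + u(-1173) = -146227 + 5766 = -140461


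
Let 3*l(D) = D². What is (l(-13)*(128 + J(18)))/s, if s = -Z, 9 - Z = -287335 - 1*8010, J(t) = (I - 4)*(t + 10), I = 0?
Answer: -1352/443031 ≈ -0.0030517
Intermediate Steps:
J(t) = -40 - 4*t (J(t) = (0 - 4)*(t + 10) = -4*(10 + t) = -40 - 4*t)
Z = 295354 (Z = 9 - (-287335 - 1*8010) = 9 - (-287335 - 8010) = 9 - 1*(-295345) = 9 + 295345 = 295354)
l(D) = D²/3
s = -295354 (s = -1*295354 = -295354)
(l(-13)*(128 + J(18)))/s = (((⅓)*(-13)²)*(128 + (-40 - 4*18)))/(-295354) = (((⅓)*169)*(128 + (-40 - 72)))*(-1/295354) = (169*(128 - 112)/3)*(-1/295354) = ((169/3)*16)*(-1/295354) = (2704/3)*(-1/295354) = -1352/443031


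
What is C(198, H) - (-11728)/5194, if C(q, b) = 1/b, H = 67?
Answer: 395485/173999 ≈ 2.2729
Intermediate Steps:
C(198, H) - (-11728)/5194 = 1/67 - (-11728)/5194 = 1/67 - 1*(-5864/2597) = 1/67 + 5864/2597 = 395485/173999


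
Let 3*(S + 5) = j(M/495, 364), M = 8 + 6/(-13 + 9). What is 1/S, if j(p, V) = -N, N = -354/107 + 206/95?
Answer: -30495/140887 ≈ -0.21645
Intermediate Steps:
M = 13/2 (M = 8 + 6/(-4) = 8 + 6*(-¼) = 8 - 3/2 = 13/2 ≈ 6.5000)
N = -11588/10165 (N = -354*1/107 + 206*(1/95) = -354/107 + 206/95 = -11588/10165 ≈ -1.1400)
j(p, V) = 11588/10165 (j(p, V) = -1*(-11588/10165) = 11588/10165)
S = -140887/30495 (S = -5 + (⅓)*(11588/10165) = -5 + 11588/30495 = -140887/30495 ≈ -4.6200)
1/S = 1/(-140887/30495) = -30495/140887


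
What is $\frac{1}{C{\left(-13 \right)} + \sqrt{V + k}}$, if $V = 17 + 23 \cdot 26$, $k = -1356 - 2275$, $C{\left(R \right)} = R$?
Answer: $- \frac{1}{245} - \frac{2 i \sqrt{754}}{3185} \approx -0.0040816 - 0.017243 i$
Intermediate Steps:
$k = -3631$ ($k = -1356 - 2275 = -3631$)
$V = 615$ ($V = 17 + 598 = 615$)
$\frac{1}{C{\left(-13 \right)} + \sqrt{V + k}} = \frac{1}{-13 + \sqrt{615 - 3631}} = \frac{1}{-13 + \sqrt{-3016}} = \frac{1}{-13 + 2 i \sqrt{754}}$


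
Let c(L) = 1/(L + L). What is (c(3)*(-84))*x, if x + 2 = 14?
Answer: -168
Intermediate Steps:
x = 12 (x = -2 + 14 = 12)
c(L) = 1/(2*L)
(c(3)*(-84))*x = (((1/2)/3)*(-84))*12 = (((1/2)*(1/3))*(-84))*12 = ((1/6)*(-84))*12 = -14*12 = -168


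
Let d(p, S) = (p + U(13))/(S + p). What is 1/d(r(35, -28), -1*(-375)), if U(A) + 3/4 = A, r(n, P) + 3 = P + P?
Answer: -1264/187 ≈ -6.7594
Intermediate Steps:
r(n, P) = -3 + 2*P (r(n, P) = -3 + (P + P) = -3 + 2*P)
U(A) = -3/4 + A
d(p, S) = (49/4 + p)/(S + p) (d(p, S) = (p + (-3/4 + 13))/(S + p) = (p + 49/4)/(S + p) = (49/4 + p)/(S + p))
1/d(r(35, -28), -1*(-375)) = 1/((49/4 + (-3 + 2*(-28)))/(-1*(-375) + (-3 + 2*(-28)))) = 1/((49/4 + (-3 - 56))/(375 + (-3 - 56))) = 1/((49/4 - 59)/(375 - 59)) = 1/(-187/4/316) = 1/((1/316)*(-187/4)) = 1/(-187/1264) = -1264/187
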